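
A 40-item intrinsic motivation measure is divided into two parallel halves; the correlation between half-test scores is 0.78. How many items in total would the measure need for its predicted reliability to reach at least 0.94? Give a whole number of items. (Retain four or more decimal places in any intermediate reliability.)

89

r_full = 2(0.78)/(1 + 0.78) = 0.8764
Solve Spearman-Brown for n: n = 0.94(1 − 0.8764) / [0.8764(1 − 0.94)] = 2.2095
Required items = 2.2095 × 40 = 88.38, so 89 items.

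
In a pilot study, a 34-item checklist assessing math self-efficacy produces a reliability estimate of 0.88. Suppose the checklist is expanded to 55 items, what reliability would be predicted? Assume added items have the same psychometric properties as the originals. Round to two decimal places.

0.92

n = 55/34 = 1.6176
r_new = 1.6176·0.88 / [1 + (1.6176 − 1)·0.88]
r_new = 1.4235 / 1.5435 ≈ 0.9223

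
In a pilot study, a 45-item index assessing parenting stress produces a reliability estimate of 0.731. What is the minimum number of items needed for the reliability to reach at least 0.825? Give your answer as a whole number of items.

79

Spearman-Brown solved for the length factor n:
n = r_target (1 − r_old) / [ r_old (1 − r_target) ]
n = [0.825 × 0.269] / [0.731 × 0.175]
n = 0.221925 / 0.127925 ≈ 1.7348
So the test needs 1.7348 × 45 ≈ 78.07 items; rounding up, 79.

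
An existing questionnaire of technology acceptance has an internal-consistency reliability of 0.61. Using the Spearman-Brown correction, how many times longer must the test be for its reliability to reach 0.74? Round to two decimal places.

n = 0.74(1 − 0.61) / [0.61(1 − 0.74)]
n = 0.2886 / 0.1586 ≈ 1.8197

1.82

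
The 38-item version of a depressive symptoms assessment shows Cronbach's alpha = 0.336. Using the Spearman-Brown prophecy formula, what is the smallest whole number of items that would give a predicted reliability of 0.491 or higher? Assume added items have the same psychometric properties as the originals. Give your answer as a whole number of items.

73

Spearman-Brown solved for the length factor n:
n = r_target (1 − r_old) / [ r_old (1 − r_target) ]
n = 0.491 × (1 − 0.336) / [ 0.336 × (1 − 0.491) ]
  = 0.326024 / 0.171024 = 1.9063
1.9063 × 38 = 72.44 → 73 items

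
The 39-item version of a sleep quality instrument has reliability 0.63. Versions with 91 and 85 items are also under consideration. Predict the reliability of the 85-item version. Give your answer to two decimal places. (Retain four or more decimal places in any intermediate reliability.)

Only the ratio of lengths matters: n = 85/39 = 2.1795
r_{85} = n·r / (1 + (n − 1)·r) = 1.3731 / 1.7431 ≈ 0.7877

0.79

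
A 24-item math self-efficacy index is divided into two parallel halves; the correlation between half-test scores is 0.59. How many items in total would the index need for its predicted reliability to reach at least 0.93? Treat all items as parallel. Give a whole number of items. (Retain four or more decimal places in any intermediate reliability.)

r_full = 2(0.59)/(1 + 0.59) = 0.7421
Solve Spearman-Brown for n: n = 0.93(1 − 0.7421) / [0.7421(1 − 0.93)] = 4.6171
Items = 4.6171 × 24 ≈ 110.81 → 111

111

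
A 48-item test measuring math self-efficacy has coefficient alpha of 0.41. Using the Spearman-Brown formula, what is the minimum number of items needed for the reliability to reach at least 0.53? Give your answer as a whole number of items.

78

n = 0.53 × (1 − 0.41) / [ 0.41 × (1 − 0.53) ]
n = 0.3127 / 0.1927 ≈ 1.6227
1.6227 × 48 = 77.89 → 78 items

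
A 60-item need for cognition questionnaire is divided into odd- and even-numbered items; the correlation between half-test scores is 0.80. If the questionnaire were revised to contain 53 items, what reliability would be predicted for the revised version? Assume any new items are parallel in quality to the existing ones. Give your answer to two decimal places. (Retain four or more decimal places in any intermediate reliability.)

Full-test reliability from the split-half r: r_full = 2(0.80)/(1 + 0.80) = 0.8889
Then adjust to 53 items: n = 53/60 = 0.8833
r_new = n·r_full / (1 + (n − 1)·r_full) = 0.7852 / 0.8963 ≈ 0.8760

0.88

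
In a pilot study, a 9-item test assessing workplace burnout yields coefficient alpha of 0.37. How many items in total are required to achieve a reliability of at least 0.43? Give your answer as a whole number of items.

12

Spearman-Brown solved for the length factor n:
n = r_target (1 − r_old) / [ r_old (1 − r_target) ]
n = [0.43 × 0.63] / [0.37 × 0.57]
n = 0.2709 / 0.2109 ≈ 1.2845
So the test needs 1.2845 × 9 ≈ 11.56 items; rounding up, 12.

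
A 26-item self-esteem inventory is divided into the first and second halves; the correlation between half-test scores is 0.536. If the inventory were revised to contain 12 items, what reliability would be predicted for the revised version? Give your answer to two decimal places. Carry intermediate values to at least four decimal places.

0.52

Spearman-Brown correction (n = 2): r_full = 2·0.536/(1 + 0.536) = 0.6979
Then adjust to 12 items: n = 12/26 = 0.4615
r_new = n·r_full / (1 + (n − 1)·r_full) = 0.3221 / 0.6242 ≈ 0.5160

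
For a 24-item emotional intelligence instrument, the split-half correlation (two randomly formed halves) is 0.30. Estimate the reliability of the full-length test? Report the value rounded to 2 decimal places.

0.46

The full test is twice the length of either half (n = 2).
r_full = 2(0.30) / (1 + 0.30)
       = 0.6000 / 1.3000 = 0.4615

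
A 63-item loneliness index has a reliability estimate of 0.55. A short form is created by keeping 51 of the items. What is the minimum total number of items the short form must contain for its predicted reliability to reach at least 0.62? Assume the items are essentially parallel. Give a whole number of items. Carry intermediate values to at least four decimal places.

First, r for the 51-item form: n = 51/63 = 0.8095, so r_51 = 0.8095·0.55/(1 + (0.8095 − 1)·0.55) = 0.4973
Then solve for n' with r_old = 0.4973, r_target = 0.62: n' = 0.62(1 − 0.4973)/[0.4973(1 − 0.62)] = 1.6493
Total items = 1.6493 × 51 = 84.11, rounded up to 85.

85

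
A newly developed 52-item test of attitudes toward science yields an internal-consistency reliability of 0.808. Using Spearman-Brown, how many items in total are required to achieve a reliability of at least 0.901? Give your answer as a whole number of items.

113

Invert Spearman-Brown to solve for n:
n = r_target (1 − r_old) / [ r_old (1 − r_target) ]
n = 0.901 × (1 − 0.808) / [ 0.808 × (1 − 0.901) ]
  = 0.172992 / 0.079992 = 2.1626
So the test needs 2.1626 × 52 ≈ 112.46 items; rounding up, 113.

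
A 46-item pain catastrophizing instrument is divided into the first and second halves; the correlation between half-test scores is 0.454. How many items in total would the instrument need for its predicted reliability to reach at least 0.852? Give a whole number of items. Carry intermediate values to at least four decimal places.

Corrected full-test reliability: r_full = 2 × 0.454 / (1 + 0.454) ≈ 0.6245
n = r_tgt(1 − r_full) / [r_full(1 − r_tgt)] = 0.852 × 0.3755 / (0.6245 × 0.148) ≈ 3.4614
Required items = 3.4614 × 46 = 159.22, so 160 items.

160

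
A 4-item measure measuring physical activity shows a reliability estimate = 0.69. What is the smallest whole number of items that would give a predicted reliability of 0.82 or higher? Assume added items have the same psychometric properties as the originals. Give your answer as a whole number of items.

9

Invert Spearman-Brown to solve for n:
n = r*(1 − r) / [ r (1 − r*) ]
n = [0.82 × 0.31] / [0.69 × 0.18]
  = 0.2542 / 0.1242 = 2.0467
So the test needs 2.0467 × 4 ≈ 8.19 items; rounding up, 9.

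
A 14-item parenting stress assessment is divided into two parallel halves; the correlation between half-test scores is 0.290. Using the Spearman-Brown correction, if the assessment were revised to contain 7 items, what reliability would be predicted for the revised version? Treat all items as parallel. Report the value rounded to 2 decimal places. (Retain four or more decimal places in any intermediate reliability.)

0.29

First correct the split-half correlation to full-test reliability: r_full = 2 × 0.290 / (1 + 0.290) ≈ 0.4496
Then adjust to 7 items: n = 7/14 = 0.5000
r_new = n·r_full / (1 + (n − 1)·r_full) = 0.2248 / 0.7752 ≈ 0.2900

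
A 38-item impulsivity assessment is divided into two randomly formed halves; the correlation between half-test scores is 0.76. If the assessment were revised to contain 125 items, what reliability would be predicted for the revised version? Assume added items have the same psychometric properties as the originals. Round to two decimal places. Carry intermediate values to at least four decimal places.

0.95

First correct the split-half correlation to full-test reliability: r_full = 2 × 0.76 / (1 + 0.76) ≈ 0.8636
Then adjust to 125 items: n = 125/38 = 3.2895
r_new = n·r_full / (1 + (n − 1)·r_full) = 2.8408 / 2.9772 ≈ 0.9542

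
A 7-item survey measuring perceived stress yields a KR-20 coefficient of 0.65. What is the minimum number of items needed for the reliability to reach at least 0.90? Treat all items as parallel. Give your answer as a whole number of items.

n = 0.90 × (1 − 0.65) / [ 0.65 × (1 − 0.90) ]
  = 0.3150 / 0.0650 = 4.8462
4.8462 × 7 = 33.92 → 34 items

34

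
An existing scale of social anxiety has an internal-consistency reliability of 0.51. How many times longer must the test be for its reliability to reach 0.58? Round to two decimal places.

Spearman-Brown solved for the length factor n:
n = r*(1 − r) / [ r (1 − r*) ]
n = [0.58 × 0.49] / [0.51 × 0.42]
n = 0.2842 / 0.2142 ≈ 1.3268

1.33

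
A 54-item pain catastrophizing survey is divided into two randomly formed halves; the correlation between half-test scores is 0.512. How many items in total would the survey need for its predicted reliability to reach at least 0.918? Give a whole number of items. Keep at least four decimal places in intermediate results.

289

r_full = 2(0.512)/(1 + 0.512) = 0.6772
Solve Spearman-Brown for n: n = 0.918(1 − 0.6772) / [0.6772(1 − 0.918)] = 5.3364
Required items = 5.3364 × 54 = 288.17, so 289 items.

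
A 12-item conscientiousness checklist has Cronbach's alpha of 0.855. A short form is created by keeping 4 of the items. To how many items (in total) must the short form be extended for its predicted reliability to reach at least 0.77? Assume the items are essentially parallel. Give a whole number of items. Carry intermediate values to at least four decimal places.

Short-form reliability: n = 4/12 = 0.3333; r_4 = n·r/(1+(n−1)r) ≈ 0.6628
Then solve for n' with r_old = 0.6628, r_target = 0.77: n' = 0.77(1 − 0.6628)/[0.6628(1 − 0.77)] = 1.7032
Items = 1.7032 × 4 ≈ 6.81 → 7

7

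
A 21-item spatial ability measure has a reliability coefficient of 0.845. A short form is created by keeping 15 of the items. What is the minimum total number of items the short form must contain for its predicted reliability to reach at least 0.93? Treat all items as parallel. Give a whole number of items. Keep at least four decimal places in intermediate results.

First, r for the 15-item form: n = 15/21 = 0.7143, so r_15 = 0.7143·0.845/(1 + (0.7143 − 1)·0.845) = 0.7957
Then solve for n' with r_old = 0.7957, r_target = 0.93: n' = 0.93(1 − 0.7957)/[0.7957(1 − 0.93)] = 3.4112
Items = 3.4112 × 15 ≈ 51.17 → 52

52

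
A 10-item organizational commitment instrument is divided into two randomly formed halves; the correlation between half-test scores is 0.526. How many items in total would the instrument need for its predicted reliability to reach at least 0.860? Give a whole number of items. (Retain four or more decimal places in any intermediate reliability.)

r_full = 2(0.526)/(1 + 0.526) = 0.6894
Solve Spearman-Brown for n: n = 0.860(1 − 0.6894) / [0.6894(1 − 0.860)] = 2.7676
Items = 2.7676 × 10 ≈ 27.68 → 28

28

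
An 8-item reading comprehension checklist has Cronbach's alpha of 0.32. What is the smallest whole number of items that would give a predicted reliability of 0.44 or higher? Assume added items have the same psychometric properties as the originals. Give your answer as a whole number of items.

14

Rearranging the Spearman-Brown formula for n,
n = r*(1 − r) / [ r (1 − r*) ]
n = 0.44(1 − 0.32) / [0.32(1 − 0.44)]
n = 0.2992 / 0.1792 ≈ 1.6696
So the test needs 1.6696 × 8 ≈ 13.36 items; rounding up, 14.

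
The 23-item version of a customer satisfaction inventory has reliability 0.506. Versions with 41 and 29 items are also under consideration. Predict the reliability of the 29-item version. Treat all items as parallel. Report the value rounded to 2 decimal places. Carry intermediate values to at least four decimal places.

Only the ratio of lengths matters: n = 29/23 = 1.2609
r_{29} = n·r / (1 + (n − 1)·r) = 0.6380 / 1.1320 ≈ 0.5636

0.56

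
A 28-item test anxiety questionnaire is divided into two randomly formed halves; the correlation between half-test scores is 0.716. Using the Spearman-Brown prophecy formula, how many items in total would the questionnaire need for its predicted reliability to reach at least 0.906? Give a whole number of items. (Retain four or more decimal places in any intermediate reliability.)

54

Corrected full-test reliability: r_full = 2 × 0.716 / (1 + 0.716) ≈ 0.8345
n = r_tgt(1 − r_full) / [r_full(1 − r_tgt)] = 0.906 × 0.1655 / (0.8345 × 0.094) ≈ 1.9115
Items = 1.9115 × 28 ≈ 53.52 → 54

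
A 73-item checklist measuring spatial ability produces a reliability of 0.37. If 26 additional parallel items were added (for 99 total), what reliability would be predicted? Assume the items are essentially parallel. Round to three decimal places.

0.443

Length ratio n = 99/73 = 1.3562
Apply the Spearman-Brown prophecy formula, r' = nr / [1 + (n − 1)r]:
r_new = (1.3562 × 0.37) / (1 + (1.3562 − 1) × 0.37)
r_new = 0.5018 / 1.1318 ≈ 0.4434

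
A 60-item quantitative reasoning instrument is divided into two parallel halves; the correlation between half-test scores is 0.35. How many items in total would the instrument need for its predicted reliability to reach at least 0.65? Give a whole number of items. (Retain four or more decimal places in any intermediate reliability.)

104

Corrected full-test reliability: r_full = 2 × 0.35 / (1 + 0.35) ≈ 0.5185
Solve Spearman-Brown for n: n = 0.65(1 − 0.5185) / [0.5185(1 − 0.65)] = 1.7246
Items = 1.7246 × 60 ≈ 103.48 → 104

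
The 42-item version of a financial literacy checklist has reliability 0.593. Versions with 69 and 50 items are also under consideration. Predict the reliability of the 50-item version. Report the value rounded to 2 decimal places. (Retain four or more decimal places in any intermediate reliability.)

Only the ratio of lengths matters: n = 50/42 = 1.1905
r_{50} = n·r / (1 + (n − 1)·r) = 0.7060 / 1.1130 ≈ 0.6343

0.63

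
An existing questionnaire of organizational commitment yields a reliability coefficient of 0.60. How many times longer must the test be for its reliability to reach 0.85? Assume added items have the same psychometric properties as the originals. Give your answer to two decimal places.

Rearranging the Spearman-Brown formula for n,
n = r_target (1 − r_old) / [ r_old (1 − r_target) ]
n = 0.85 × (1 − 0.60) / [ 0.60 × (1 − 0.85) ]
  = 0.3400 / 0.0900 = 3.7778

3.78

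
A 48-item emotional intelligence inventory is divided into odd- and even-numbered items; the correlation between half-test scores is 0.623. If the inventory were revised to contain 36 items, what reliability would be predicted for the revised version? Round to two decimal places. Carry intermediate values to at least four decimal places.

0.71

First correct the split-half correlation to full-test reliability: r_full = 2 × 0.623 / (1 + 0.623) ≈ 0.7677
Then adjust to 36 items: n = 36/48 = 0.7500
r_new = n·r_full / (1 + (n − 1)·r_full) = 0.5758 / 0.8081 ≈ 0.7125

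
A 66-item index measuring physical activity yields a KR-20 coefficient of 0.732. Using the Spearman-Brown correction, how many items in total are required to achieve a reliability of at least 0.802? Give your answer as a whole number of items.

98

n = [0.802 × 0.268] / [0.732 × 0.198]
  = 0.214936 / 0.144936 = 1.4830
Items needed = n × 66 = 1.4830 × 66 ≈ 97.88 → round up to 98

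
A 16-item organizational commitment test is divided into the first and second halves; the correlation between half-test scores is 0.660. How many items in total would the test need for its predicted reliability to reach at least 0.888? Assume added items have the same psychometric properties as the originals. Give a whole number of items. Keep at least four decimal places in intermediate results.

33

r_full = 2(0.660)/(1 + 0.660) = 0.7952
n = r_tgt(1 − r_full) / [r_full(1 − r_tgt)] = 0.888 × 0.2048 / (0.7952 × 0.112) ≈ 2.0420
Required items = 2.0420 × 16 = 32.67, so 33 items.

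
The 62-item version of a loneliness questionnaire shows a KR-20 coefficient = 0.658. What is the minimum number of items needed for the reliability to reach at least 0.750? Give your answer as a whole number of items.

Rearranging the Spearman-Brown formula for n,
n = r*(1 − r) / [ r (1 − r*) ]
n = 0.750 × (1 − 0.658) / [ 0.658 × (1 − 0.750) ]
  = 0.256500 / 0.164500 = 1.5593
So the test needs 1.5593 × 62 ≈ 96.68 items; rounding up, 97.

97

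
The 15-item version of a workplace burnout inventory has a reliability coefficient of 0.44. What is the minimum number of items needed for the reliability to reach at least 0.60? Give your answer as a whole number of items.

29

Spearman-Brown solved for the length factor n:
n = r*(1 − r) / [ r (1 − r*) ]
n = 0.60 × (1 − 0.44) / [ 0.44 × (1 − 0.60) ]
  = 0.3360 / 0.1760 = 1.9091
1.9091 × 15 = 28.64 → 29 items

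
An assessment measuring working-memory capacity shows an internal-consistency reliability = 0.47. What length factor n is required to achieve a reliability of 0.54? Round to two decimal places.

1.32

Spearman-Brown solved for the length factor n:
n = r*(1 − r) / [ r (1 − r*) ]
n = 0.54 × (1 − 0.47) / [ 0.47 × (1 − 0.54) ]
  = 0.2862 / 0.2162 = 1.3238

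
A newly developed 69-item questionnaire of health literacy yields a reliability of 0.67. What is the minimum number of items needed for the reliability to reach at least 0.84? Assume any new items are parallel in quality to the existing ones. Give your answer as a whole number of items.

Invert Spearman-Brown to solve for n:
n = r_target (1 − r_old) / [ r_old (1 − r_target) ]
n = [0.84 × 0.33] / [0.67 × 0.16]
  = 0.2772 / 0.1072 = 2.5858
So the test needs 2.5858 × 69 ≈ 178.42 items; rounding up, 179.

179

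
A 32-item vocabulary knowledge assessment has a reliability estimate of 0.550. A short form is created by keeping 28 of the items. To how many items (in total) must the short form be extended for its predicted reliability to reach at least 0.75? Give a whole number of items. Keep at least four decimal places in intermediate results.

First, r for the 28-item form: n = 28/32 = 0.8750, so r_28 = 0.8750·0.550/(1 + (0.8750 − 1)·0.550) = 0.5168
Length factor from the short form to reach 0.75: n' = 0.75(1 − 0.5168) / [0.5168(1 − 0.75)] ≈ 2.8050
Items = 2.8050 × 28 ≈ 78.54 → 79

79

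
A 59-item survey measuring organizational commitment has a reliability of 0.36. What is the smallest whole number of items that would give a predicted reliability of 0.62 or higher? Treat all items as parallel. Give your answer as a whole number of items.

Invert Spearman-Brown to solve for n:
n = r*(1 − r) / [ r (1 − r*) ]
n = 0.62 × (1 − 0.36) / [ 0.36 × (1 − 0.62) ]
n = 0.3968 / 0.1368 ≈ 2.9006
So the test needs 2.9006 × 59 ≈ 171.14 items; rounding up, 172.

172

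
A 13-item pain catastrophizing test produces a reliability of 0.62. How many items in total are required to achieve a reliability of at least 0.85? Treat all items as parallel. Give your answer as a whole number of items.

46

Invert Spearman-Brown to solve for n:
n = r*(1 − r) / [ r (1 − r*) ]
n = 0.85(1 − 0.62) / [0.62(1 − 0.85)]
n = 0.3230 / 0.0930 ≈ 3.4731
So the test needs 3.4731 × 13 ≈ 45.15 items; rounding up, 46.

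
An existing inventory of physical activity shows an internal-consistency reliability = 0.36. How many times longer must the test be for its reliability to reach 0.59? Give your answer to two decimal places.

2.56

Invert Spearman-Brown to solve for n:
n = r*(1 − r) / [ r (1 − r*) ]
n = [0.59 × 0.64] / [0.36 × 0.41]
  = 0.3776 / 0.1476 = 2.5583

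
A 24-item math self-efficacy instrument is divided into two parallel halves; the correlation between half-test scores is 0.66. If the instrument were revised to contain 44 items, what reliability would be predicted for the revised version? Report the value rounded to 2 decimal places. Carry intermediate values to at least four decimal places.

0.88

Full-test reliability from the split-half r: r_full = 2(0.66)/(1 + 0.66) = 0.7952
Length factor from 24 to 44 items: n = 44/24 = 1.8333
r_new = n·r_full / (1 + (n − 1)·r_full) = 1.4578 / 1.6626 ≈ 0.8768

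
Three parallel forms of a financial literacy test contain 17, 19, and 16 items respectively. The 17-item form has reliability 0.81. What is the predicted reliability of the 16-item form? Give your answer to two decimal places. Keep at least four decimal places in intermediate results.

The 19-item form is not needed; work directly from the 17-item form with n = 16/17 = 0.9412.
r_{16} = n·r / (1 + (n − 1)·r) = 0.7624 / 0.9524 ≈ 0.8005

0.80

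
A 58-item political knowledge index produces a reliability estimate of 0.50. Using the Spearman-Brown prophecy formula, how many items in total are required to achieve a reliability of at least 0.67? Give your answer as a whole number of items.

n = 0.67(1 − 0.50) / [0.50(1 − 0.67)]
n = 0.3350 / 0.1650 ≈ 2.0303
2.0303 × 58 = 117.76 → 118 items

118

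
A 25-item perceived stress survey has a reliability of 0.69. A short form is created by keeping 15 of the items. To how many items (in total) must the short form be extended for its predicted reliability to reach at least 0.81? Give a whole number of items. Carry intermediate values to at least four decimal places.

Short-form reliability: n = 15/25 = 0.6000; r_15 = n·r/(1+(n−1)r) ≈ 0.5718
Length factor from the short form to reach 0.81: n' = 0.81(1 − 0.5718) / [0.5718(1 − 0.81)] ≈ 3.1925
Total items = 3.1925 × 15 = 47.89, rounded up to 48.

48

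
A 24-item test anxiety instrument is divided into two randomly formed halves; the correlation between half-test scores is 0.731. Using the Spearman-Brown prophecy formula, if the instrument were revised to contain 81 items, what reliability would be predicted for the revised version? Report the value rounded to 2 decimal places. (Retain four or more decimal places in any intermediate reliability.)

0.95

First correct the split-half correlation to full-test reliability: r_full = 2 × 0.731 / (1 + 0.731) ≈ 0.8446
Length factor from 24 to 81 items: n = 81/24 = 3.3750
r_new = n·r_full / (1 + (n − 1)·r_full) = 2.8505 / 3.0059 ≈ 0.9483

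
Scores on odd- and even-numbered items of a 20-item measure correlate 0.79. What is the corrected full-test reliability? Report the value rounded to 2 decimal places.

0.88

The full test is twice the length of either half (n = 2).
r_full = 2(0.79) / (1 + 0.79)
r_full = 1.5800 / 1.7900 ≈ 0.8827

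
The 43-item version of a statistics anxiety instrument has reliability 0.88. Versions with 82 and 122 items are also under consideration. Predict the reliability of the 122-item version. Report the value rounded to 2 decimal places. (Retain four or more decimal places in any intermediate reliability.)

Only the ratio of lengths matters: n = 122/43 = 2.8372
r_{122} = n·r / (1 + (n − 1)·r) = 2.4967 / 2.6167 ≈ 0.9541

0.95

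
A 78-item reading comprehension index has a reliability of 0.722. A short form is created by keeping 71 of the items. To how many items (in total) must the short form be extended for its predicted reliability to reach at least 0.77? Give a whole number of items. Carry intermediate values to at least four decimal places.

101

First, r for the 71-item form: n = 71/78 = 0.9103, so r_71 = 0.9103·0.722/(1 + (0.9103 − 1)·0.722) = 0.7027
Length factor from the short form to reach 0.77: n' = 0.77(1 − 0.7027) / [0.7027(1 − 0.77)] ≈ 1.4164
Total items = 1.4164 × 71 = 100.56, rounded up to 101.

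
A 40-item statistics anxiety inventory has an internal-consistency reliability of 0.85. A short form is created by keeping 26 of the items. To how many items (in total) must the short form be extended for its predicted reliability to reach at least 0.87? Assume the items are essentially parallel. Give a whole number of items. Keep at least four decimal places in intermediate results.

48

Short-form reliability: n = 26/40 = 0.6500; r_26 = n·r/(1+(n−1)r) ≈ 0.7865
Length factor from the short form to reach 0.87: n' = 0.87(1 − 0.7865) / [0.7865(1 − 0.87)] ≈ 1.8167
Total items = 1.8167 × 26 = 47.23, rounded up to 48.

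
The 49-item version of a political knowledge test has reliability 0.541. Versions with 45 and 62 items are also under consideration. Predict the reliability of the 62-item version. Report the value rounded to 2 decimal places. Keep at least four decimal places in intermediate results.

Only the ratio of lengths matters: n = 62/49 = 1.2653
r_{62} = n·r / (1 + (n − 1)·r) = 0.6845 / 1.1435 ≈ 0.5986

0.60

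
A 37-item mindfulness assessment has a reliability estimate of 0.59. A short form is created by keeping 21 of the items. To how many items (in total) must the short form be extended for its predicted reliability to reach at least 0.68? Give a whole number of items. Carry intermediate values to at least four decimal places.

55

First, r for the 21-item form: n = 21/37 = 0.5676, so r_21 = 0.5676·0.59/(1 + (0.5676 − 1)·0.59) = 0.4496
Length factor from the short form to reach 0.68: n' = 0.68(1 − 0.4496) / [0.4496(1 − 0.68)] ≈ 2.6014
Total items = 2.6014 × 21 = 54.63, rounded up to 55.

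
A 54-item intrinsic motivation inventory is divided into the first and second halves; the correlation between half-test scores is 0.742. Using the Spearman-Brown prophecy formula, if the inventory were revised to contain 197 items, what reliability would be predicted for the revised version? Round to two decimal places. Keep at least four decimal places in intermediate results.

Full-test reliability from the split-half r: r_full = 2(0.742)/(1 + 0.742) = 0.8519
Length factor from 54 to 197 items: n = 197/54 = 3.6481
r_new = n·r_full / (1 + (n − 1)·r_full) = 3.1078 / 3.2559 ≈ 0.9545

0.95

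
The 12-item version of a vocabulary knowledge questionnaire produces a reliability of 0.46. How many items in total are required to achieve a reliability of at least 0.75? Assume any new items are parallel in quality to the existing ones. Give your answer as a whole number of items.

n = [0.75 × 0.54] / [0.46 × 0.25]
n = 0.4050 / 0.1150 ≈ 3.5217
Items needed = n × 12 = 3.5217 × 12 ≈ 42.26 → round up to 43

43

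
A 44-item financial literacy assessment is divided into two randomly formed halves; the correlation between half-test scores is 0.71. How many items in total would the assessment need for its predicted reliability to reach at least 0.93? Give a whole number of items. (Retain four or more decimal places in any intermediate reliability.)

120

Corrected full-test reliability: r_full = 2 × 0.71 / (1 + 0.71) ≈ 0.8304
Solve Spearman-Brown for n: n = 0.93(1 − 0.8304) / [0.8304(1 − 0.93)] = 2.7135
Required items = 2.7135 × 44 = 119.39, so 120 items.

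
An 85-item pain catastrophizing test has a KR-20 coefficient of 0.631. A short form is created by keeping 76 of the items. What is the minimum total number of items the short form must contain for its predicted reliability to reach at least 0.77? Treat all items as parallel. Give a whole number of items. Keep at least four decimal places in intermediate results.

First, r for the 76-item form: n = 76/85 = 0.8941, so r_76 = 0.8941·0.631/(1 + (0.8941 − 1)·0.631) = 0.6046
Then solve for n' with r_old = 0.6046, r_target = 0.77: n' = 0.77(1 − 0.6046)/[0.6046(1 − 0.77)] = 2.1894
Items = 2.1894 × 76 ≈ 166.39 → 167

167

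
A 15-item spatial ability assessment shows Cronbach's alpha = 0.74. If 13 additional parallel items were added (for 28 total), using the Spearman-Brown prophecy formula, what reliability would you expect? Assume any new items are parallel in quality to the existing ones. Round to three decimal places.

0.842

The new length is 28/15 = 1.8667 times the old.
By Spearman-Brown, r_new = n r / (1 + (n − 1) r).
r_new = 1.8667·0.74 / [1 + (1.8667 − 1)·0.74]
     = 1.3814 / 1.6414 = 0.8416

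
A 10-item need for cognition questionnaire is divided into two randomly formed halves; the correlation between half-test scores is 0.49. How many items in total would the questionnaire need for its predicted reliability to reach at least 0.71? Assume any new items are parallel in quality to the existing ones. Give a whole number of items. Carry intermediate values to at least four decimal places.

13

r_full = 2(0.49)/(1 + 0.49) = 0.6577
Solve Spearman-Brown for n: n = 0.71(1 − 0.6577) / [0.6577(1 − 0.71)] = 1.2742
Items = 1.2742 × 10 ≈ 12.74 → 13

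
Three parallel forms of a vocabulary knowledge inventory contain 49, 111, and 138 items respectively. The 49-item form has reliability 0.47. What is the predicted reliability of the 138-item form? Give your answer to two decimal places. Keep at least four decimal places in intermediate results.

0.71

The 111-item form is not needed; work directly from the 49-item form with n = 138/49 = 2.8163.
r_{138} = n·r / (1 + (n − 1)·r) = 1.3237 / 1.8537 ≈ 0.7141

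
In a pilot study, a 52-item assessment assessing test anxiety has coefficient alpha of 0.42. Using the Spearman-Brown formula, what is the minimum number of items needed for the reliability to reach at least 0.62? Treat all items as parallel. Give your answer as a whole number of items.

Invert Spearman-Brown to solve for n:
n = r*(1 − r) / [ r (1 − r*) ]
n = 0.62 × (1 − 0.42) / [ 0.42 × (1 − 0.62) ]
n = 0.3596 / 0.1596 ≈ 2.2531
So the test needs 2.2531 × 52 ≈ 117.16 items; rounding up, 118.

118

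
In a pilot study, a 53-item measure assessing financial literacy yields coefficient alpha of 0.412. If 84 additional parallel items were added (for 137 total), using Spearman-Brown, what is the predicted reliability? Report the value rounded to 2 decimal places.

0.64

n = 137/53 = 2.5849
r_new = 2.5849·0.412 / [1 + (2.5849 − 1)·0.412]
     = 1.0650 / 1.6530 = 0.6443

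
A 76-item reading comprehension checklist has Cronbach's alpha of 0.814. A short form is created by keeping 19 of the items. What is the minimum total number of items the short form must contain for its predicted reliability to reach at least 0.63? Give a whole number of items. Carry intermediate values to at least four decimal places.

30

Short-form reliability: n = 19/76 = 0.2500; r_19 = n·r/(1+(n−1)r) ≈ 0.5225
Length factor from the short form to reach 0.63: n' = 0.63(1 − 0.5225) / [0.5225(1 − 0.63)] ≈ 1.5561
Total items = 1.5561 × 19 = 29.57, rounded up to 30.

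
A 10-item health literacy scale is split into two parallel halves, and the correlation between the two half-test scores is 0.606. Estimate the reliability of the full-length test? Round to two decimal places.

Each half is half the length of the full test, so the full test is n = 2 times a half.
r_full = 2(0.606) / (1 + 0.606)
       = 1.2120 / 1.6060 = 0.7547

0.75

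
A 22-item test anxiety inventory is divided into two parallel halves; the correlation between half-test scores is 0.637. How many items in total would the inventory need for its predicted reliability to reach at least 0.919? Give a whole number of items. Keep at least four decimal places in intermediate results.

Corrected full-test reliability: r_full = 2 × 0.637 / (1 + 0.637) ≈ 0.7783
n = r_tgt(1 − r_full) / [r_full(1 − r_tgt)] = 0.919 × 0.2217 / (0.7783 × 0.081) ≈ 3.2318
Required items = 3.2318 × 22 = 71.10, so 72 items.

72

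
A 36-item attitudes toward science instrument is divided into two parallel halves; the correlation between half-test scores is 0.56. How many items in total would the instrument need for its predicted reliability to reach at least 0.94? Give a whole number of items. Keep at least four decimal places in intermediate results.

r_full = 2(0.56)/(1 + 0.56) = 0.7179
n = r_tgt(1 − r_full) / [r_full(1 − r_tgt)] = 0.94 × 0.2821 / (0.7179 × 0.06) ≈ 6.1562
Required items = 6.1562 × 36 = 221.62, so 222 items.

222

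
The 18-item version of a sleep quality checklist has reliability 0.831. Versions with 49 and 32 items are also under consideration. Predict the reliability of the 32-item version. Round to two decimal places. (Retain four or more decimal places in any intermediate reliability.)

0.90

The 49-item form is not needed; work directly from the 18-item form with n = 32/18 = 1.7778.
r_{32} = n·r / (1 + (n − 1)·r) = 1.4774 / 1.6464 ≈ 0.8974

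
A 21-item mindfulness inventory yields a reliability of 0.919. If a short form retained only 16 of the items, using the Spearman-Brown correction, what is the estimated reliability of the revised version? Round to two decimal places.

0.90

n = 16/21 = 0.7619
Spearman-Brown: r_new = n·r / (1 + (n − 1)·r)
r_new = (0.7619 × 0.919) / (1 + (0.7619 − 1) × 0.919)
r_new = 0.7002 / 0.7812 ≈ 0.8963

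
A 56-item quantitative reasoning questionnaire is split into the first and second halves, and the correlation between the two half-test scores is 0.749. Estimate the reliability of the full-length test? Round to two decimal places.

0.86

Each half is half the length of the full test, so the full test is n = 2 times a half.
r_full = 2r_hh / (1 + r_hh) = 2 × 0.749 / (1 + 0.749)
       = 1.4980 / 1.7490 = 0.8565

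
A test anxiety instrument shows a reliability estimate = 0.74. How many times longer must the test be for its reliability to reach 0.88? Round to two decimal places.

Rearranging the Spearman-Brown formula for n,
n = r*(1 − r) / [ r (1 − r*) ]
n = [0.88 × 0.26] / [0.74 × 0.12]
n = 0.2288 / 0.0888 ≈ 2.5766

2.58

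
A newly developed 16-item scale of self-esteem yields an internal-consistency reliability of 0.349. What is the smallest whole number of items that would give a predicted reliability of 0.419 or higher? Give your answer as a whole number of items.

22

Spearman-Brown solved for the length factor n:
n = r*(1 − r) / [ r (1 − r*) ]
n = 0.419 × (1 − 0.349) / [ 0.349 × (1 − 0.419) ]
n = 0.272769 / 0.202769 ≈ 1.3452
So the test needs 1.3452 × 16 ≈ 21.52 items; rounding up, 22.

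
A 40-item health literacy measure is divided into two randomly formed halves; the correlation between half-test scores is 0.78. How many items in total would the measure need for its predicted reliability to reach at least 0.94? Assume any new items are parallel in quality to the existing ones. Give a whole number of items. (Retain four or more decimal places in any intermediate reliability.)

89

Corrected full-test reliability: r_full = 2 × 0.78 / (1 + 0.78) ≈ 0.8764
Solve Spearman-Brown for n: n = 0.94(1 − 0.8764) / [0.8764(1 − 0.94)] = 2.2095
Required items = 2.2095 × 40 = 88.38, so 89 items.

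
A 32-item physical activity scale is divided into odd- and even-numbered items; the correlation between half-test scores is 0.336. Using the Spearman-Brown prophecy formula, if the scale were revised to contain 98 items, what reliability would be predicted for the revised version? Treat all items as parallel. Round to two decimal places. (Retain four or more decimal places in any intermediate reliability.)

0.76

First correct the split-half correlation to full-test reliability: r_full = 2 × 0.336 / (1 + 0.336) ≈ 0.5030
Then adjust to 98 items: n = 98/32 = 3.0625
r_new = n·r_full / (1 + (n − 1)·r_full) = 1.5404 / 2.0374 ≈ 0.7561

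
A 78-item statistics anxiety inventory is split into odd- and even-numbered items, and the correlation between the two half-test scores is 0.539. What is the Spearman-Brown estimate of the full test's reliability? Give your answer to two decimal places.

0.70

r_full = 2(0.539) / (1 + 0.539)
r_full = 1.0780 / 1.5390 ≈ 0.7005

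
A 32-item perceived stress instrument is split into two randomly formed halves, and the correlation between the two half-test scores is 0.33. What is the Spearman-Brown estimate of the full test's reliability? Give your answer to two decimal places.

Each half is half the length of the full test, so the full test is n = 2 times a half.
r_full = 2(0.33) / (1 + 0.33)
       = 0.6600 / 1.3300 = 0.4962

0.50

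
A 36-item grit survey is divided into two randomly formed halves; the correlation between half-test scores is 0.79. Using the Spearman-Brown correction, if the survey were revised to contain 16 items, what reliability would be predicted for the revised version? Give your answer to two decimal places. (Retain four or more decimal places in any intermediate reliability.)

0.77

Spearman-Brown correction (n = 2): r_full = 2·0.79/(1 + 0.79) = 0.8827
Then adjust to 16 items: n = 16/36 = 0.4444
r_new = n·r_full / (1 + (n − 1)·r_full) = 0.3923 / 0.5096 ≈ 0.7698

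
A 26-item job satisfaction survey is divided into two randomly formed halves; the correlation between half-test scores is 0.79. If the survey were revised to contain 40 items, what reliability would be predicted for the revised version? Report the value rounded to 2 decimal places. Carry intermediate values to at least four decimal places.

0.92

First correct the split-half correlation to full-test reliability: r_full = 2 × 0.79 / (1 + 0.79) ≈ 0.8827
Length factor from 26 to 40 items: n = 40/26 = 1.5385
r_new = n·r_full / (1 + (n − 1)·r_full) = 1.3580 / 1.4753 ≈ 0.9205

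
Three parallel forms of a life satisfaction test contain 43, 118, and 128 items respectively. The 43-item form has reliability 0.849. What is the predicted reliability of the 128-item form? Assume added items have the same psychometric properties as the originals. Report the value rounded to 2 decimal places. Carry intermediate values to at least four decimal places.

0.94

Only the ratio of lengths matters: n = 128/43 = 2.9767
r_{128} = n·r / (1 + (n − 1)·r) = 2.5272 / 2.6782 ≈ 0.9436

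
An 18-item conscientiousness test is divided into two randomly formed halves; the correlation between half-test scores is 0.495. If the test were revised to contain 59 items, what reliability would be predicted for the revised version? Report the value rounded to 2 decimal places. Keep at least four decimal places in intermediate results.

Spearman-Brown correction (n = 2): r_full = 2·0.495/(1 + 0.495) = 0.6622
Then adjust to 59 items: n = 59/18 = 3.2778
r_new = n·r_full / (1 + (n − 1)·r_full) = 2.1706 / 2.5084 ≈ 0.8653

0.87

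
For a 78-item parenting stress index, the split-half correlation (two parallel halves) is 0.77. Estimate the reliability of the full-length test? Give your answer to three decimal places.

0.870

The full test is twice the length of either half (n = 2).
r_full = 2(0.77) / (1 + 0.77)
       = 1.5400 / 1.7700 = 0.8701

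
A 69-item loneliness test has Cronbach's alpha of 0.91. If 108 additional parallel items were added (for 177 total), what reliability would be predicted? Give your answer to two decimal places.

0.96

The new length is 177/69 = 2.5652 times the old.
r_new = 2.5652·0.91 / [1 + (2.5652 − 1)·0.91]
     = 2.3343 / 2.4243 = 0.9629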